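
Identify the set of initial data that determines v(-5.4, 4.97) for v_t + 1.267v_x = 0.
A single point: x = -11.69699. The characteristic through (-5.4, 4.97) is x - 1.267t = const, so x = -5.4 - 1.267·4.97 = -11.69699.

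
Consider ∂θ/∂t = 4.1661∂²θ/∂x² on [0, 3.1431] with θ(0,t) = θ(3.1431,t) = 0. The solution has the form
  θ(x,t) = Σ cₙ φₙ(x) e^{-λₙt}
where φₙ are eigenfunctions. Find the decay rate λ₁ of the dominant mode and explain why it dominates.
Eigenvalues: λₙ = 4.1661n²π²/3.1431².
First three modes:
  n=1: λ₁ = 4.1661π²/3.1431² ≈ 4.162
  n=2: λ₂ = 16.6644π²/3.1431² ≈ 16.648 (4× faster decay)
  n=3: λ₃ = 37.4949π²/3.1431² ≈ 37.459 (9× faster decay)
As t → ∞, higher modes decay exponentially faster. The n=1 mode dominates: θ ~ c₁ sin(πx/3.1431) e^{-λ₁t}.
Decay rate: λ₁ = 4.1661π²/3.1431² ≈ 4.162.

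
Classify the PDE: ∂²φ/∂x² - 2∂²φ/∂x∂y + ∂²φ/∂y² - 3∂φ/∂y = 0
A = 1, B = -2, C = 1. Discriminant B² - 4AC = 0. Since 0 = 0, parabolic.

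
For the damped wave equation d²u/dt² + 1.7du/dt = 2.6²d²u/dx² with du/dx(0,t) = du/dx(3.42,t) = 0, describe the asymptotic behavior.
u → constant (steady state). Damping (γ=1.7) dissipates the nonconstant modes; with Neumann BCs the spatial average obeys M''+γM'=0 and tends to a finite limit.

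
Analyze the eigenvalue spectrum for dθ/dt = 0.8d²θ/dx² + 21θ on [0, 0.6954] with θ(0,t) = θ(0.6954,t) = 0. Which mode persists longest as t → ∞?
Eigenvalues: λₙ = 0.8n²π²/0.6954² - 21.
First three modes:
  n=1: λ₁ = 0.8π²/0.6954² - 21 ≈ -4.672
  n=2: λ₂ = 3.2π²/0.6954² - 21 ≈ 44.31
  n=3: λ₃ = 7.2π²/0.6954² - 21 ≈ 125.948
Since 0.8π²/0.6954² ≈ 16.328 < 21, λ₁ < 0.
The n=1 mode grows fastest (−λₙ is largest for n=1) → dominates.
Asymptotic: θ ~ c₁ sin(πx/0.6954) e^{4.672t} (exponential growth at rate −λ₁ ≈ 4.672).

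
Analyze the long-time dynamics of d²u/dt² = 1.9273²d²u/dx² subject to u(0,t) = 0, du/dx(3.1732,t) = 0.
Long-time behavior: u oscillates (no decay). Energy is conserved; the solution oscillates indefinitely as standing waves.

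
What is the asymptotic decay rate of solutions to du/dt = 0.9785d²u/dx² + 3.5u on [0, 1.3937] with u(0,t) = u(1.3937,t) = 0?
Eigenvalues: λₙ = 0.9785n²π²/1.3937² - 3.5.
First three modes:
  n=1: λ₁ = 0.9785π²/1.3937² - 3.5 ≈ 1.472
  n=2: λ₂ = 3.914π²/1.3937² - 3.5 ≈ 16.388
  n=3: λ₃ = 8.8065π²/1.3937² - 3.5 ≈ 41.247
Since 0.9785π²/1.3937² ≈ 4.972 > 3.5, all λₙ > 0.
The n=1 mode decays slowest → dominates as t → ∞.
Asymptotic: u ~ c₁ sin(πx/1.3937) e^{-λ₁t} with decay rate λ₁ ≈ 1.472.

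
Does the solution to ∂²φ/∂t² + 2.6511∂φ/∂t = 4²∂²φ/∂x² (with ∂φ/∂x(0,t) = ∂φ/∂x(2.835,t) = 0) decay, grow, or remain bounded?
φ → constant (steady state). Damping (γ=2.6511) dissipates the nonconstant modes; with Neumann BCs the spatial average obeys M''+γM'=0 and tends to a finite limit.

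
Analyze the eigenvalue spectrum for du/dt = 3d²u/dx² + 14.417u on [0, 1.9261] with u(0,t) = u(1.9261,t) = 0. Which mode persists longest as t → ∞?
Eigenvalues: λₙ = 3n²π²/1.9261² - 14.417.
First three modes:
  n=1: λ₁ = 3π²/1.9261² - 14.417 ≈ -6.436
  n=2: λ₂ = 12π²/1.9261² - 14.417 ≈ 17.507
  n=3: λ₃ = 27π²/1.9261² - 14.417 ≈ 57.413
Since 3π²/1.9261² ≈ 7.981 < 14.417, λ₁ < 0.
The n=1 mode grows fastest (−λₙ is largest for n=1) → dominates.
Asymptotic: u ~ c₁ sin(πx/1.9261) e^{6.436t} (exponential growth at rate −λ₁ ≈ 6.436).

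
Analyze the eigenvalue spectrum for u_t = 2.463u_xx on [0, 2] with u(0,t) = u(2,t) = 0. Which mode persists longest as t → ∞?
Eigenvalues: λₙ = 2.463n²π²/2².
First three modes:
  n=1: λ₁ = 2.463π²/2² ≈ 6.077
  n=2: λ₂ = 9.852π²/2² ≈ 24.309 (4× faster decay)
  n=3: λ₃ = 22.167π²/2² ≈ 54.695 (9× faster decay)
As t → ∞, higher modes decay exponentially faster. The n=1 mode dominates: u ~ c₁ sin(πx/2) e^{-λ₁t}.
Decay rate: λ₁ = 2.463π²/2² ≈ 6.077.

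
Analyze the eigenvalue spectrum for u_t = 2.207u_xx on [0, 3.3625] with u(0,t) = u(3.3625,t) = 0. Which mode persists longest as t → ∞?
Eigenvalues: λₙ = 2.207n²π²/3.3625².
First three modes:
  n=1: λ₁ = 2.207π²/3.3625² ≈ 1.927
  n=2: λ₂ = 8.828π²/3.3625² ≈ 7.706 (4× faster decay)
  n=3: λ₃ = 19.863π²/3.3625² ≈ 17.339 (9× faster decay)
As t → ∞, higher modes decay exponentially faster. The n=1 mode dominates: u ~ c₁ sin(πx/3.3625) e^{-λ₁t}.
Decay rate: λ₁ = 2.207π²/3.3625² ≈ 1.927.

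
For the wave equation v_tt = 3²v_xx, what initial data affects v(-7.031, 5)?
Domain of dependence: [-22.031, 7.969]. Signals travel at speed 3, so data within |x - -7.031| ≤ 3·5 = 15 can reach the point.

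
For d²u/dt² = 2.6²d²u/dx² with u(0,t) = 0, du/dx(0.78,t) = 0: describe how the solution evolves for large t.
u oscillates (no decay). Energy is conserved; the solution oscillates indefinitely as standing waves.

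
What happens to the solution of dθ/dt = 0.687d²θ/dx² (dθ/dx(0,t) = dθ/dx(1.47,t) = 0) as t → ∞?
θ → constant (steady state). Heat is conserved (no flux at boundaries); solution approaches the spatial average.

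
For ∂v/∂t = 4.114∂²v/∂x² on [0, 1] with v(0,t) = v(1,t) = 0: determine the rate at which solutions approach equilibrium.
Eigenvalues: λₙ = 4.114n²π².
First three modes:
  n=1: λ₁ = 4.114π² ≈ 40.604
  n=2: λ₂ = 16.456π² ≈ 162.414 (4× faster decay)
  n=3: λ₃ = 37.026π² ≈ 365.432 (9× faster decay)
As t → ∞, higher modes decay exponentially faster. The n=1 mode dominates: v ~ c₁ sin(πx) e^{-λ₁t}.
Decay rate: λ₁ = 4.114π² ≈ 40.604.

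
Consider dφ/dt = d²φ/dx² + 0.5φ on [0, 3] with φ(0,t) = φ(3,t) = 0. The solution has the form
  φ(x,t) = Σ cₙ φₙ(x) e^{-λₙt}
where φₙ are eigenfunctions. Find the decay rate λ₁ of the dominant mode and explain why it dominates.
Eigenvalues: λₙ = n²π²/3² - 0.5.
First three modes:
  n=1: λ₁ = π²/3² - 0.5 ≈ 0.597
  n=2: λ₂ = 4π²/3² - 0.5 ≈ 3.886
  n=3: λ₃ = 9π²/3² - 0.5 ≈ 9.37
Since π²/3² ≈ 1.097 > 0.5, all λₙ > 0.
The n=1 mode decays slowest → dominates as t → ∞.
Asymptotic: φ ~ c₁ sin(πx/3) e^{-λ₁t} with decay rate λ₁ ≈ 0.597.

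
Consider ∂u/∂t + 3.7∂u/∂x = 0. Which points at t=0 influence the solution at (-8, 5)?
A single point: x = -26.5. The characteristic through (-8, 5) is x - 3.7t = const, so x = -8 - 3.7·5 = -26.5.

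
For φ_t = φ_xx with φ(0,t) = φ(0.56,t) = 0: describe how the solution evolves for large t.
φ → 0. Heat diffuses out through both boundaries.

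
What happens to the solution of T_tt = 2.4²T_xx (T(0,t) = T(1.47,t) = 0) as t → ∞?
T oscillates (no decay). Energy is conserved; the solution oscillates indefinitely as standing waves.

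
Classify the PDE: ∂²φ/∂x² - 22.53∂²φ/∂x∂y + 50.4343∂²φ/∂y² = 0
A = 1, B = -22.53, C = 50.4343. Discriminant B² - 4AC = 305.8637. Since 305.8637 > 0, hyperbolic.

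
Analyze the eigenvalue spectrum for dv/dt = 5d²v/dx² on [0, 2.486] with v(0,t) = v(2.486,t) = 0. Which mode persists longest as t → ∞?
Eigenvalues: λₙ = 5n²π²/2.486².
First three modes:
  n=1: λ₁ = 5π²/2.486² ≈ 7.985
  n=2: λ₂ = 20π²/2.486² ≈ 31.939 (4× faster decay)
  n=3: λ₃ = 45π²/2.486² ≈ 71.864 (9× faster decay)
As t → ∞, higher modes decay exponentially faster. The n=1 mode dominates: v ~ c₁ sin(πx/2.486) e^{-λ₁t}.
Decay rate: λ₁ = 5π²/2.486² ≈ 7.985.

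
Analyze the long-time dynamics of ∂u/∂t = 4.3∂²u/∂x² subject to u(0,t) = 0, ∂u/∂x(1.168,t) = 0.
Long-time behavior: u → 0. Heat escapes through the Dirichlet boundary.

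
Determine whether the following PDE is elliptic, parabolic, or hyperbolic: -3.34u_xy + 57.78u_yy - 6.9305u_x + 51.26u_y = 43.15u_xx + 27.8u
Rewriting in standard form: -43.15u_xx - 3.34u_xy + 57.78u_yy - 6.9305u_x + 51.26u_y - 27.8u = 0. Coefficients: A = -43.15, B = -3.34, C = 57.78. B² - 4AC = 9983.9836, which is positive, so the equation is hyperbolic.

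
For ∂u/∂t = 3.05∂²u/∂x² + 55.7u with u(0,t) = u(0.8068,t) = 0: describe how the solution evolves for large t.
u grows unboundedly. Reaction dominates diffusion (r=55.7 > κπ²/L²≈46.25); solution grows exponentially.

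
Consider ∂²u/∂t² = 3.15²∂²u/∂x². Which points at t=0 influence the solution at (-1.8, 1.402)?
Domain of dependence: [-6.2163, 2.6163]. Signals travel at speed 3.15, so data within |x - -1.8| ≤ 3.15·1.402 = 4.4163 can reach the point.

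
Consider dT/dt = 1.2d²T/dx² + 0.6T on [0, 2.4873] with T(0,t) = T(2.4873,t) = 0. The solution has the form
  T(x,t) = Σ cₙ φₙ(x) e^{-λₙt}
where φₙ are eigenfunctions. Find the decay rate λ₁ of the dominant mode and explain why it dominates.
Eigenvalues: λₙ = 1.2n²π²/2.4873² - 0.6.
First three modes:
  n=1: λ₁ = 1.2π²/2.4873² - 0.6 ≈ 1.314
  n=2: λ₂ = 4.8π²/2.4873² - 0.6 ≈ 7.057
  n=3: λ₃ = 10.8π²/2.4873² - 0.6 ≈ 16.629
Since 1.2π²/2.4873² ≈ 1.914 > 0.6, all λₙ > 0.
The n=1 mode decays slowest → dominates as t → ∞.
Asymptotic: T ~ c₁ sin(πx/2.4873) e^{-λ₁t} with decay rate λ₁ ≈ 1.314.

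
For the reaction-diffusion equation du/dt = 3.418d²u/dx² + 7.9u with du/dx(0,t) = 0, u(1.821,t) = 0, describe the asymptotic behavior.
u grows unboundedly. Reaction dominates diffusion (r=7.9 > κπ²/(4L²)≈2.54); solution grows exponentially.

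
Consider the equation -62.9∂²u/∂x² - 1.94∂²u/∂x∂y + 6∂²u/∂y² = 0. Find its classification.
Hyperbolic. (A = -62.9, B = -1.94, C = 6 gives B² - 4AC = 1513.3636.)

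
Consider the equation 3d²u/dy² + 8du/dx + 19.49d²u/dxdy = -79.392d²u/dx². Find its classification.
Rewriting in standard form: 79.392d²u/dx² + 19.49d²u/dxdy + 3d²u/dy² + 8du/dx = 0. Elliptic. (A = 79.392, B = 19.49, C = 3 gives B² - 4AC = -572.8439.)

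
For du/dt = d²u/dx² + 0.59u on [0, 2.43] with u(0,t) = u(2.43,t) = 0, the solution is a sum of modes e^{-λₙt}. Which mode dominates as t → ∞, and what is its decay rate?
Eigenvalues: λₙ = n²π²/2.43² - 0.59.
First three modes:
  n=1: λ₁ = π²/2.43² - 0.59 ≈ 1.081
  n=2: λ₂ = 4π²/2.43² - 0.59 ≈ 6.096
  n=3: λ₃ = 9π²/2.43² - 0.59 ≈ 14.453
Since π²/2.43² ≈ 1.671 > 0.59, all λₙ > 0.
The n=1 mode decays slowest → dominates as t → ∞.
Asymptotic: u ~ c₁ sin(πx/2.43) e^{-λ₁t} with decay rate λ₁ ≈ 1.081.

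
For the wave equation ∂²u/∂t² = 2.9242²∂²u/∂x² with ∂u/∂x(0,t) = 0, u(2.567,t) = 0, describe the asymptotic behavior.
u oscillates (no decay). Energy is conserved; the solution oscillates indefinitely as standing waves.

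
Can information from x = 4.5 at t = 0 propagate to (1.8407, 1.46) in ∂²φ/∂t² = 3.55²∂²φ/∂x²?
Yes. The domain of dependence is [-3.3423, 7.0237], and 4.5 ∈ [-3.3423, 7.0237].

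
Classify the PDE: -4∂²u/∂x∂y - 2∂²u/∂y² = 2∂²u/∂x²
Rewriting in standard form: -2∂²u/∂x² - 4∂²u/∂x∂y - 2∂²u/∂y² = 0. A = -2, B = -4, C = -2. Discriminant B² - 4AC = 0. Since 0 = 0, parabolic.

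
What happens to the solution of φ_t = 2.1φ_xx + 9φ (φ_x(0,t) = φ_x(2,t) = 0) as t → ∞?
φ grows unboundedly. With Neumann BCs the constant mode has diffusion eigenvalue 0, so any r > 0 makes it grow like e^(9t); solution grows exponentially.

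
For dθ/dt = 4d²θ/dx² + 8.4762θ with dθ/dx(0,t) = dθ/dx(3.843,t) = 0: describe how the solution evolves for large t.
θ grows unboundedly. With Neumann BCs the constant mode has diffusion eigenvalue 0, so any r > 0 makes it grow like e^(8.4762t); solution grows exponentially.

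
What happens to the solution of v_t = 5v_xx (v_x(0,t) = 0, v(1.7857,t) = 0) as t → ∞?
v → 0. Heat escapes through the Dirichlet boundary.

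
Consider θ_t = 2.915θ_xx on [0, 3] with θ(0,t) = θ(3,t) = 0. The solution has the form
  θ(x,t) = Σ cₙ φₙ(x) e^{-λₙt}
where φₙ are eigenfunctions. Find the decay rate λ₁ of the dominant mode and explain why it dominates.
Eigenvalues: λₙ = 2.915n²π²/3².
First three modes:
  n=1: λ₁ = 2.915π²/3² ≈ 3.197
  n=2: λ₂ = 11.66π²/3² ≈ 12.787 (4× faster decay)
  n=3: λ₃ = 26.235π²/3² ≈ 28.77 (9× faster decay)
As t → ∞, higher modes decay exponentially faster. The n=1 mode dominates: θ ~ c₁ sin(πx/3) e^{-λ₁t}.
Decay rate: λ₁ = 2.915π²/3² ≈ 3.197.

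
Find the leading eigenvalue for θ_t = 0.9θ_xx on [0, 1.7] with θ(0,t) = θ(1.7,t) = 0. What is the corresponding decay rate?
Eigenvalues: λₙ = 0.9n²π²/1.7².
First three modes:
  n=1: λ₁ = 0.9π²/1.7² ≈ 3.074
  n=2: λ₂ = 3.6π²/1.7² ≈ 12.294 (4× faster decay)
  n=3: λ₃ = 8.1π²/1.7² ≈ 27.662 (9× faster decay)
As t → ∞, higher modes decay exponentially faster. The n=1 mode dominates: θ ~ c₁ sin(πx/1.7) e^{-λ₁t}.
Decay rate: λ₁ = 0.9π²/1.7² ≈ 3.074.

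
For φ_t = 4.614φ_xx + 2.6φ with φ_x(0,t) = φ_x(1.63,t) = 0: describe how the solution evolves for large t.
φ grows unboundedly. With Neumann BCs the constant mode has diffusion eigenvalue 0, so any r > 0 makes it grow like e^(2.6t); solution grows exponentially.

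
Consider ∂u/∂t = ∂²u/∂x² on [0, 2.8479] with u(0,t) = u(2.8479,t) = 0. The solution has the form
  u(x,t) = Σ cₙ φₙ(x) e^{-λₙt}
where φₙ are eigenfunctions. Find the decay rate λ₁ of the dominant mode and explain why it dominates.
Eigenvalues: λₙ = n²π²/2.8479².
First three modes:
  n=1: λ₁ = π²/2.8479² ≈ 1.217
  n=2: λ₂ = 4π²/2.8479² ≈ 4.868 (4× faster decay)
  n=3: λ₃ = 9π²/2.8479² ≈ 10.952 (9× faster decay)
As t → ∞, higher modes decay exponentially faster. The n=1 mode dominates: u ~ c₁ sin(πx/2.8479) e^{-λ₁t}.
Decay rate: λ₁ = π²/2.8479² ≈ 1.217.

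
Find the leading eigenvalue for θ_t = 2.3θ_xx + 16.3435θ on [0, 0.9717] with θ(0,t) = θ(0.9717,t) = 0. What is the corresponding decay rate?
Eigenvalues: λₙ = 2.3n²π²/0.9717² - 16.3435.
First three modes:
  n=1: λ₁ = 2.3π²/0.9717² - 16.3435 ≈ 7.698
  n=2: λ₂ = 9.2π²/0.9717² - 16.3435 ≈ 79.823
  n=3: λ₃ = 20.7π²/0.9717² - 16.3435 ≈ 200.031
Since 2.3π²/0.9717² ≈ 24.042 > 16.3435, all λₙ > 0.
The n=1 mode decays slowest → dominates as t → ∞.
Asymptotic: θ ~ c₁ sin(πx/0.9717) e^{-λ₁t} with decay rate λ₁ ≈ 7.698.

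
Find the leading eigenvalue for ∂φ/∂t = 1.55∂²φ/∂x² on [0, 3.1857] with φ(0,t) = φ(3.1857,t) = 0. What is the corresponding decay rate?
Eigenvalues: λₙ = 1.55n²π²/3.1857².
First three modes:
  n=1: λ₁ = 1.55π²/3.1857² ≈ 1.507
  n=2: λ₂ = 6.2π²/3.1857² ≈ 6.03 (4× faster decay)
  n=3: λ₃ = 13.95π²/3.1857² ≈ 13.566 (9× faster decay)
As t → ∞, higher modes decay exponentially faster. The n=1 mode dominates: φ ~ c₁ sin(πx/3.1857) e^{-λ₁t}.
Decay rate: λ₁ = 1.55π²/3.1857² ≈ 1.507.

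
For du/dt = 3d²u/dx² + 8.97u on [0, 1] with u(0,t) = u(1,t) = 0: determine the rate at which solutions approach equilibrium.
Eigenvalues: λₙ = 3n²π²/1² - 8.97.
First three modes:
  n=1: λ₁ = 3π² - 8.97 ≈ 20.639
  n=2: λ₂ = 12π² - 8.97 ≈ 109.465
  n=3: λ₃ = 27π² - 8.97 ≈ 257.509
Since 3π² ≈ 29.609 > 8.97, all λₙ > 0.
The n=1 mode decays slowest → dominates as t → ∞.
Asymptotic: u ~ c₁ sin(πx/1) e^{-λ₁t} with decay rate λ₁ ≈ 20.639.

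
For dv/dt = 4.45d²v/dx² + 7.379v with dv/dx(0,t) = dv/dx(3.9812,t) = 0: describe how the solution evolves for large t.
v grows unboundedly. With Neumann BCs the constant mode has diffusion eigenvalue 0, so any r > 0 makes it grow like e^(7.379t); solution grows exponentially.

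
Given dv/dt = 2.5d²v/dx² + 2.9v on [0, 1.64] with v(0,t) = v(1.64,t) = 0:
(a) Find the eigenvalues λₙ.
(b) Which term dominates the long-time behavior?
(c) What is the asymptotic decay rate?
Eigenvalues: λₙ = 2.5n²π²/1.64² - 2.9.
First three modes:
  n=1: λ₁ = 2.5π²/1.64² - 2.9 ≈ 6.274
  n=2: λ₂ = 10π²/1.64² - 2.9 ≈ 33.795
  n=3: λ₃ = 22.5π²/1.64² - 2.9 ≈ 79.665
Since 2.5π²/1.64² ≈ 9.174 > 2.9, all λₙ > 0.
The n=1 mode decays slowest → dominates as t → ∞.
Asymptotic: v ~ c₁ sin(πx/1.64) e^{-λ₁t} with decay rate λ₁ ≈ 6.274.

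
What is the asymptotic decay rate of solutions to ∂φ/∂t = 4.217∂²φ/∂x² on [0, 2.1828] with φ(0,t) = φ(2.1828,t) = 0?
Eigenvalues: λₙ = 4.217n²π²/2.1828².
First three modes:
  n=1: λ₁ = 4.217π²/2.1828² ≈ 8.735
  n=2: λ₂ = 16.868π²/2.1828² ≈ 34.941 (4× faster decay)
  n=3: λ₃ = 37.953π²/2.1828² ≈ 78.617 (9× faster decay)
As t → ∞, higher modes decay exponentially faster. The n=1 mode dominates: φ ~ c₁ sin(πx/2.1828) e^{-λ₁t}.
Decay rate: λ₁ = 4.217π²/2.1828² ≈ 8.735.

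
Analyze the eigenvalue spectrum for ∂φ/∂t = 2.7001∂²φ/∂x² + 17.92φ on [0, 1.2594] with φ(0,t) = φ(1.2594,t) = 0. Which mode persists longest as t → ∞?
Eigenvalues: λₙ = 2.7001n²π²/1.2594² - 17.92.
First three modes:
  n=1: λ₁ = 2.7001π²/1.2594² - 17.92 ≈ -1.118
  n=2: λ₂ = 10.8004π²/1.2594² - 17.92 ≈ 49.287
  n=3: λ₃ = 24.3009π²/1.2594² - 17.92 ≈ 133.295
Since 2.7001π²/1.2594² ≈ 16.802 < 17.92, λ₁ < 0.
The n=1 mode grows fastest (−λₙ is largest for n=1) → dominates.
Asymptotic: φ ~ c₁ sin(πx/1.2594) e^{1.118t} (exponential growth at rate −λ₁ ≈ 1.118).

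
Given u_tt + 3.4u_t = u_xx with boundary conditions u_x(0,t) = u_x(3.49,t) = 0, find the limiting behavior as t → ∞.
u → constant (steady state). Damping (γ=3.4) dissipates the nonconstant modes; with Neumann BCs the spatial average obeys M''+γM'=0 and tends to a finite limit.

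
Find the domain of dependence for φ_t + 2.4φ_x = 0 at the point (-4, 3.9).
A single point: x = -13.36. The characteristic through (-4, 3.9) is x - 2.4t = const, so x = -4 - 2.4·3.9 = -13.36.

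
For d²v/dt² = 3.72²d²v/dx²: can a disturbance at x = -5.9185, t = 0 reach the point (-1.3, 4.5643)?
Yes. The domain of dependence is [-18.279196, 15.679196], and -5.9185 ∈ [-18.279196, 15.679196].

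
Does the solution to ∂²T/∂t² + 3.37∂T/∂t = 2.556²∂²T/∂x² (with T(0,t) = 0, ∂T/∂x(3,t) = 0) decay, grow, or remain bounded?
T → 0. Damping (γ=3.37) dissipates energy; oscillations decay exponentially.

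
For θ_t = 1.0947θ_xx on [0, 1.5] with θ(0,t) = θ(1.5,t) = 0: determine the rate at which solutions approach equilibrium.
Eigenvalues: λₙ = 1.0947n²π²/1.5².
First three modes:
  n=1: λ₁ = 1.0947π²/1.5² ≈ 4.802
  n=2: λ₂ = 4.3788π²/1.5² ≈ 19.208 (4× faster decay)
  n=3: λ₃ = 9.8523π²/1.5² ≈ 43.217 (9× faster decay)
As t → ∞, higher modes decay exponentially faster. The n=1 mode dominates: θ ~ c₁ sin(πx/1.5) e^{-λ₁t}.
Decay rate: λ₁ = 1.0947π²/1.5² ≈ 4.802.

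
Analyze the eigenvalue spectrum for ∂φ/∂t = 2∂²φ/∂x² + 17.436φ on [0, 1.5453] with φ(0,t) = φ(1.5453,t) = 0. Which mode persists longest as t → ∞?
Eigenvalues: λₙ = 2n²π²/1.5453² - 17.436.
First three modes:
  n=1: λ₁ = 2π²/1.5453² - 17.436 ≈ -9.17
  n=2: λ₂ = 8π²/1.5453² - 17.436 ≈ 15.629
  n=3: λ₃ = 18π²/1.5453² - 17.436 ≈ 56.959
Since 2π²/1.5453² ≈ 8.266 < 17.436, λ₁ < 0.
The n=1 mode grows fastest (−λₙ is largest for n=1) → dominates.
Asymptotic: φ ~ c₁ sin(πx/1.5453) e^{9.17t} (exponential growth at rate −λ₁ ≈ 9.17).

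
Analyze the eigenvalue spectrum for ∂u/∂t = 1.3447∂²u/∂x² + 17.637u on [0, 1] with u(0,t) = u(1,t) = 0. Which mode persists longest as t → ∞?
Eigenvalues: λₙ = 1.3447n²π²/1² - 17.637.
First three modes:
  n=1: λ₁ = 1.3447π² - 17.637 ≈ -4.365
  n=2: λ₂ = 5.3788π² - 17.637 ≈ 35.45
  n=3: λ₃ = 12.1023π² - 17.637 ≈ 101.808
Since 1.3447π² ≈ 13.272 < 17.637, λ₁ < 0.
The n=1 mode grows fastest (−λₙ is largest for n=1) → dominates.
Asymptotic: u ~ c₁ sin(πx/1) e^{4.365t} (exponential growth at rate −λ₁ ≈ 4.365).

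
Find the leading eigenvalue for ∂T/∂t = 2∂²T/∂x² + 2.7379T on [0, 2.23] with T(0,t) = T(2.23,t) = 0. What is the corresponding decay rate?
Eigenvalues: λₙ = 2n²π²/2.23² - 2.7379.
First three modes:
  n=1: λ₁ = 2π²/2.23² - 2.7379 ≈ 1.231
  n=2: λ₂ = 8π²/2.23² - 2.7379 ≈ 13.14
  n=3: λ₃ = 18π²/2.23² - 2.7379 ≈ 32.986
Since 2π²/2.23² ≈ 3.969 > 2.7379, all λₙ > 0.
The n=1 mode decays slowest → dominates as t → ∞.
Asymptotic: T ~ c₁ sin(πx/2.23) e^{-λ₁t} with decay rate λ₁ ≈ 1.231.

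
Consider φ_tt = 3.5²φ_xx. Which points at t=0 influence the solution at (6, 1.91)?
Domain of dependence: [-0.685, 12.685]. Signals travel at speed 3.5, so data within |x - 6| ≤ 3.5·1.91 = 6.685 can reach the point.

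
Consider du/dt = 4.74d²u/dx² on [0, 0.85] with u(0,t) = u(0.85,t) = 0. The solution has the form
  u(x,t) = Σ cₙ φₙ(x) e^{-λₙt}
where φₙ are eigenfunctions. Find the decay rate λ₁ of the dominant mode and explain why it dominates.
Eigenvalues: λₙ = 4.74n²π²/0.85².
First three modes:
  n=1: λ₁ = 4.74π²/0.85² ≈ 64.75
  n=2: λ₂ = 18.96π²/0.85² ≈ 259 (4× faster decay)
  n=3: λ₃ = 42.66π²/0.85² ≈ 582.751 (9× faster decay)
As t → ∞, higher modes decay exponentially faster. The n=1 mode dominates: u ~ c₁ sin(πx/0.85) e^{-λ₁t}.
Decay rate: λ₁ = 4.74π²/0.85² ≈ 64.75.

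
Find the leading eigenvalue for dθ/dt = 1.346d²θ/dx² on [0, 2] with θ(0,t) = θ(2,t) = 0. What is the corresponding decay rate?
Eigenvalues: λₙ = 1.346n²π²/2².
First three modes:
  n=1: λ₁ = 1.346π²/2² ≈ 3.321
  n=2: λ₂ = 5.384π²/2² ≈ 13.284 (4× faster decay)
  n=3: λ₃ = 12.114π²/2² ≈ 29.89 (9× faster decay)
As t → ∞, higher modes decay exponentially faster. The n=1 mode dominates: θ ~ c₁ sin(πx/2) e^{-λ₁t}.
Decay rate: λ₁ = 1.346π²/2² ≈ 3.321.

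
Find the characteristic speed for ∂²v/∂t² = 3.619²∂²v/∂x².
Speed = 3.619. Information travels along characteristics x = x₀ ± 3.619t.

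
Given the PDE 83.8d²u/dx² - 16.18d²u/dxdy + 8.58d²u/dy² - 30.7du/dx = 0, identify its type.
The second-order coefficients are A = 83.8, B = -16.18, C = 8.58. Since B² - 4AC = -2614.2236 < 0, this is an elliptic PDE.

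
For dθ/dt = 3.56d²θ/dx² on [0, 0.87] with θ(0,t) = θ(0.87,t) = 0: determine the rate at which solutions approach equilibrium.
Eigenvalues: λₙ = 3.56n²π²/0.87².
First three modes:
  n=1: λ₁ = 3.56π²/0.87² ≈ 46.421
  n=2: λ₂ = 14.24π²/0.87² ≈ 185.683 (4× faster decay)
  n=3: λ₃ = 32.04π²/0.87² ≈ 417.786 (9× faster decay)
As t → ∞, higher modes decay exponentially faster. The n=1 mode dominates: θ ~ c₁ sin(πx/0.87) e^{-λ₁t}.
Decay rate: λ₁ = 3.56π²/0.87² ≈ 46.421.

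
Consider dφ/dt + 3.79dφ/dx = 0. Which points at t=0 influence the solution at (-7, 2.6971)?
A single point: x = -17.222009. The characteristic through (-7, 2.6971) is x - 3.79t = const, so x = -7 - 3.79·2.6971 = -17.222009.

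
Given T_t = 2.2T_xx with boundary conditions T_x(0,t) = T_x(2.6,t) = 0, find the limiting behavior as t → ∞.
T → constant (steady state). Heat is conserved (no flux at boundaries); solution approaches the spatial average.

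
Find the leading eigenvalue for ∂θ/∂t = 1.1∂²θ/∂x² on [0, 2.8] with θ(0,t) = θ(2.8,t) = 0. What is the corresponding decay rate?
Eigenvalues: λₙ = 1.1n²π²/2.8².
First three modes:
  n=1: λ₁ = 1.1π²/2.8² ≈ 1.385
  n=2: λ₂ = 4.4π²/2.8² ≈ 5.539 (4× faster decay)
  n=3: λ₃ = 9.9π²/2.8² ≈ 12.463 (9× faster decay)
As t → ∞, higher modes decay exponentially faster. The n=1 mode dominates: θ ~ c₁ sin(πx/2.8) e^{-λ₁t}.
Decay rate: λ₁ = 1.1π²/2.8² ≈ 1.385.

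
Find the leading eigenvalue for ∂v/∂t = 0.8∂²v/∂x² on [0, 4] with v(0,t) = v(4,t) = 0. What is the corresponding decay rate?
Eigenvalues: λₙ = 0.8n²π²/4².
First three modes:
  n=1: λ₁ = 0.8π²/4² ≈ 0.493
  n=2: λ₂ = 3.2π²/4² ≈ 1.974 (4× faster decay)
  n=3: λ₃ = 7.2π²/4² ≈ 4.441 (9× faster decay)
As t → ∞, higher modes decay exponentially faster. The n=1 mode dominates: v ~ c₁ sin(πx/4) e^{-λ₁t}.
Decay rate: λ₁ = 0.8π²/4² ≈ 0.493.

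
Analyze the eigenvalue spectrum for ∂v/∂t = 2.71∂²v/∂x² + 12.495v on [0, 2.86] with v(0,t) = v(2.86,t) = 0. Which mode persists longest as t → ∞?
Eigenvalues: λₙ = 2.71n²π²/2.86² - 12.495.
First three modes:
  n=1: λ₁ = 2.71π²/2.86² - 12.495 ≈ -9.225
  n=2: λ₂ = 10.84π²/2.86² - 12.495 ≈ 0.585
  n=3: λ₃ = 24.39π²/2.86² - 12.495 ≈ 16.934
Since 2.71π²/2.86² ≈ 3.27 < 12.495, λ₁ < 0.
The n=1 mode grows fastest (−λₙ is largest for n=1) → dominates.
Asymptotic: v ~ c₁ sin(πx/2.86) e^{9.225t} (exponential growth at rate −λ₁ ≈ 9.225).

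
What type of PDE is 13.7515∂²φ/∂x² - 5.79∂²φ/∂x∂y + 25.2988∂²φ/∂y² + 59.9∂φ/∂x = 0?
With A = 13.7515, B = -5.79, C = 25.2988, the discriminant is -1358.0616928. This is an elliptic PDE.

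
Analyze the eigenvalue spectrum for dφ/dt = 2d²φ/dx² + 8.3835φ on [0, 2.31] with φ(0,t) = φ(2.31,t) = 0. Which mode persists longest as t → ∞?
Eigenvalues: λₙ = 2n²π²/2.31² - 8.3835.
First three modes:
  n=1: λ₁ = 2π²/2.31² - 8.3835 ≈ -4.684
  n=2: λ₂ = 8π²/2.31² - 8.3835 ≈ 6.413
  n=3: λ₃ = 18π²/2.31² - 8.3835 ≈ 24.909
Since 2π²/2.31² ≈ 3.699 < 8.3835, λ₁ < 0.
The n=1 mode grows fastest (−λₙ is largest for n=1) → dominates.
Asymptotic: φ ~ c₁ sin(πx/2.31) e^{4.684t} (exponential growth at rate −λ₁ ≈ 4.684).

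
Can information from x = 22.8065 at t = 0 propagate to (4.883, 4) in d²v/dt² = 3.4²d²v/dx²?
No. The domain of dependence is [-8.717, 18.483], and 22.8065 is outside this interval.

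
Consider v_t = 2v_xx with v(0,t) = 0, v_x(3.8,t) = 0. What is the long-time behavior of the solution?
As t → ∞, v → 0. Heat escapes through the Dirichlet boundary.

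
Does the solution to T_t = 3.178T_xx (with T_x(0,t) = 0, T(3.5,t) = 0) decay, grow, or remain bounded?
T → 0. Heat escapes through the Dirichlet boundary.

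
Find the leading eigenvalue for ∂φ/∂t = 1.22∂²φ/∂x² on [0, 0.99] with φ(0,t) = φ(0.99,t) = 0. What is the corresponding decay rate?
Eigenvalues: λₙ = 1.22n²π²/0.99².
First three modes:
  n=1: λ₁ = 1.22π²/0.99² ≈ 12.285
  n=2: λ₂ = 4.88π²/0.99² ≈ 49.142 (4× faster decay)
  n=3: λ₃ = 10.98π²/0.99² ≈ 110.569 (9× faster decay)
As t → ∞, higher modes decay exponentially faster. The n=1 mode dominates: φ ~ c₁ sin(πx/0.99) e^{-λ₁t}.
Decay rate: λ₁ = 1.22π²/0.99² ≈ 12.285.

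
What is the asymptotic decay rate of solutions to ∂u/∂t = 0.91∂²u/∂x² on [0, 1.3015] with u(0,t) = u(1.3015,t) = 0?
Eigenvalues: λₙ = 0.91n²π²/1.3015².
First three modes:
  n=1: λ₁ = 0.91π²/1.3015² ≈ 5.302
  n=2: λ₂ = 3.64π²/1.3015² ≈ 21.209 (4× faster decay)
  n=3: λ₃ = 8.19π²/1.3015² ≈ 47.719 (9× faster decay)
As t → ∞, higher modes decay exponentially faster. The n=1 mode dominates: u ~ c₁ sin(πx/1.3015) e^{-λ₁t}.
Decay rate: λ₁ = 0.91π²/1.3015² ≈ 5.302.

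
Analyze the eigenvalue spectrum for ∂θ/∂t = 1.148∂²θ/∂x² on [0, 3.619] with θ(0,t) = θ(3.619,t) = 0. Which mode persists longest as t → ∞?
Eigenvalues: λₙ = 1.148n²π²/3.619².
First three modes:
  n=1: λ₁ = 1.148π²/3.619² ≈ 0.865
  n=2: λ₂ = 4.592π²/3.619² ≈ 3.46 (4× faster decay)
  n=3: λ₃ = 10.332π²/3.619² ≈ 7.786 (9× faster decay)
As t → ∞, higher modes decay exponentially faster. The n=1 mode dominates: θ ~ c₁ sin(πx/3.619) e^{-λ₁t}.
Decay rate: λ₁ = 1.148π²/3.619² ≈ 0.865.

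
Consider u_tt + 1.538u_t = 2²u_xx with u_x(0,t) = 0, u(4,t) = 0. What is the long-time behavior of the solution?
As t → ∞, u → 0. Damping (γ=1.538) dissipates energy; oscillations decay exponentially.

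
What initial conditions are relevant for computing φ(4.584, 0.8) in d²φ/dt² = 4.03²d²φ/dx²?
Domain of dependence: [1.36, 7.808]. Signals travel at speed 4.03, so data within |x - 4.584| ≤ 4.03·0.8 = 3.224 can reach the point.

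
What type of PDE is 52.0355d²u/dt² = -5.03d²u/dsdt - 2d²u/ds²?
Rewriting in standard form: 2d²u/ds² + 5.03d²u/dsdt + 52.0355d²u/dt² = 0. With A = 2, B = 5.03, C = 52.0355, the discriminant is -390.9831. This is an elliptic PDE.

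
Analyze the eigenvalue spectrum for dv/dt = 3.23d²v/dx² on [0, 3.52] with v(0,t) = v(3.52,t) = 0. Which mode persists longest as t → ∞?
Eigenvalues: λₙ = 3.23n²π²/3.52².
First three modes:
  n=1: λ₁ = 3.23π²/3.52² ≈ 2.573
  n=2: λ₂ = 12.92π²/3.52² ≈ 10.291 (4× faster decay)
  n=3: λ₃ = 29.07π²/3.52² ≈ 23.156 (9× faster decay)
As t → ∞, higher modes decay exponentially faster. The n=1 mode dominates: v ~ c₁ sin(πx/3.52) e^{-λ₁t}.
Decay rate: λ₁ = 3.23π²/3.52² ≈ 2.573.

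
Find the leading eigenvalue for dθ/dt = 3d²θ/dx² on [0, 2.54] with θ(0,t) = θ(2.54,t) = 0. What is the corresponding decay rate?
Eigenvalues: λₙ = 3n²π²/2.54².
First three modes:
  n=1: λ₁ = 3π²/2.54² ≈ 4.589
  n=2: λ₂ = 12π²/2.54² ≈ 18.358 (4× faster decay)
  n=3: λ₃ = 27π²/2.54² ≈ 41.304 (9× faster decay)
As t → ∞, higher modes decay exponentially faster. The n=1 mode dominates: θ ~ c₁ sin(πx/2.54) e^{-λ₁t}.
Decay rate: λ₁ = 3π²/2.54² ≈ 4.589.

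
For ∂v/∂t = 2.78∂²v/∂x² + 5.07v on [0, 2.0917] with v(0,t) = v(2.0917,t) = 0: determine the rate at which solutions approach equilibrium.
Eigenvalues: λₙ = 2.78n²π²/2.0917² - 5.07.
First three modes:
  n=1: λ₁ = 2.78π²/2.0917² - 5.07 ≈ 1.201
  n=2: λ₂ = 11.12π²/2.0917² - 5.07 ≈ 20.015
  n=3: λ₃ = 25.02π²/2.0917² - 5.07 ≈ 51.37
Since 2.78π²/2.0917² ≈ 6.271 > 5.07, all λₙ > 0.
The n=1 mode decays slowest → dominates as t → ∞.
Asymptotic: v ~ c₁ sin(πx/2.0917) e^{-λ₁t} with decay rate λ₁ ≈ 1.201.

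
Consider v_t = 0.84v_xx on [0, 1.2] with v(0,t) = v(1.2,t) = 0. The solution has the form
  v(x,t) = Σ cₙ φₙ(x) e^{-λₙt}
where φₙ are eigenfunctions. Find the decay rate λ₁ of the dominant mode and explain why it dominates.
Eigenvalues: λₙ = 0.84n²π²/1.2².
First three modes:
  n=1: λ₁ = 0.84π²/1.2² ≈ 5.757
  n=2: λ₂ = 3.36π²/1.2² ≈ 23.029 (4× faster decay)
  n=3: λ₃ = 7.56π²/1.2² ≈ 51.815 (9× faster decay)
As t → ∞, higher modes decay exponentially faster. The n=1 mode dominates: v ~ c₁ sin(πx/1.2) e^{-λ₁t}.
Decay rate: λ₁ = 0.84π²/1.2² ≈ 5.757.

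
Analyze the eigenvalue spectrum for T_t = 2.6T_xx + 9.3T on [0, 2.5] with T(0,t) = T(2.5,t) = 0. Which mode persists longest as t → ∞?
Eigenvalues: λₙ = 2.6n²π²/2.5² - 9.3.
First three modes:
  n=1: λ₁ = 2.6π²/2.5² - 9.3 ≈ -5.194
  n=2: λ₂ = 10.4π²/2.5² - 9.3 ≈ 7.123
  n=3: λ₃ = 23.4π²/2.5² - 9.3 ≈ 27.652
Since 2.6π²/2.5² ≈ 4.106 < 9.3, λ₁ < 0.
The n=1 mode grows fastest (−λₙ is largest for n=1) → dominates.
Asymptotic: T ~ c₁ sin(πx/2.5) e^{5.194t} (exponential growth at rate −λ₁ ≈ 5.194).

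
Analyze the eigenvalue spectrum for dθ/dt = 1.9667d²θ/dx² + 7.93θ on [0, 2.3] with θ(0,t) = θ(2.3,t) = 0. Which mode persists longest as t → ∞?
Eigenvalues: λₙ = 1.9667n²π²/2.3² - 7.93.
First three modes:
  n=1: λ₁ = 1.9667π²/2.3² - 7.93 ≈ -4.261
  n=2: λ₂ = 7.8668π²/2.3² - 7.93 ≈ 6.747
  n=3: λ₃ = 17.7003π²/2.3² - 7.93 ≈ 25.094
Since 1.9667π²/2.3² ≈ 3.669 < 7.93, λ₁ < 0.
The n=1 mode grows fastest (−λₙ is largest for n=1) → dominates.
Asymptotic: θ ~ c₁ sin(πx/2.3) e^{4.261t} (exponential growth at rate −λ₁ ≈ 4.261).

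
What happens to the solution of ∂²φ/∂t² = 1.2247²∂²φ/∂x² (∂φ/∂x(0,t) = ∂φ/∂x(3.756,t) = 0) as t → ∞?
φ oscillates about a mean that drifts linearly in t (generically unbounded; no decay). There is no damping, so the nonconstant modes persist as standing waves (energy conserved, no decay). But with Neumann conditions at both ends the constant mode has eigenvalue 0: the spatial mean M(t) of φ satisfies M'' = 0, so M(t) = M(0) + M'(0)·t. Unless the initial velocity has zero mean (∫φ_t(x,0)dx = 0), the solution grows linearly in t (unbounded, though not exponentially); if it does have zero mean, the solution stays bounded and simply oscillates.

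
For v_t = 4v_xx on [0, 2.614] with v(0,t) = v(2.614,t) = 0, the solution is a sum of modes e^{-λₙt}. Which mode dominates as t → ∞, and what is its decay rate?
Eigenvalues: λₙ = 4n²π²/2.614².
First three modes:
  n=1: λ₁ = 4π²/2.614² ≈ 5.778
  n=2: λ₂ = 16π²/2.614² ≈ 23.11 (4× faster decay)
  n=3: λ₃ = 36π²/2.614² ≈ 51.999 (9× faster decay)
As t → ∞, higher modes decay exponentially faster. The n=1 mode dominates: v ~ c₁ sin(πx/2.614) e^{-λ₁t}.
Decay rate: λ₁ = 4π²/2.614² ≈ 5.778.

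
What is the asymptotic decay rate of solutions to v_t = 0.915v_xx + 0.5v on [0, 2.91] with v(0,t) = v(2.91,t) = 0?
Eigenvalues: λₙ = 0.915n²π²/2.91² - 0.5.
First three modes:
  n=1: λ₁ = 0.915π²/2.91² - 0.5 ≈ 0.566
  n=2: λ₂ = 3.66π²/2.91² - 0.5 ≈ 3.766
  n=3: λ₃ = 8.235π²/2.91² - 0.5 ≈ 9.098
Since 0.915π²/2.91² ≈ 1.066 > 0.5, all λₙ > 0.
The n=1 mode decays slowest → dominates as t → ∞.
Asymptotic: v ~ c₁ sin(πx/2.91) e^{-λ₁t} with decay rate λ₁ ≈ 0.566.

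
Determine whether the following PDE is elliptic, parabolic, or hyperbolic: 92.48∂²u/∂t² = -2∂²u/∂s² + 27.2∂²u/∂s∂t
Rewriting in standard form: 2∂²u/∂s² - 27.2∂²u/∂s∂t + 92.48∂²u/∂t² = 0. Coefficients: A = 2, B = -27.2, C = 92.48. B² - 4AC = 0, which is zero, so the equation is parabolic.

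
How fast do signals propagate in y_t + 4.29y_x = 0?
Speed = 4.29. Information travels along x - 4.29t = const (rightward).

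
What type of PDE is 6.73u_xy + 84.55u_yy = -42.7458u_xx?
Rewriting in standard form: 42.7458u_xx + 6.73u_xy + 84.55u_yy = 0. With A = 42.7458, B = 6.73, C = 84.55, the discriminant is -14411.33666. This is an elliptic PDE.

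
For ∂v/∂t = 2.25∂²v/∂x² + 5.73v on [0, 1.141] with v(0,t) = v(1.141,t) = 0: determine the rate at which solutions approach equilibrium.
Eigenvalues: λₙ = 2.25n²π²/1.141² - 5.73.
First three modes:
  n=1: λ₁ = 2.25π²/1.141² - 5.73 ≈ 11.327
  n=2: λ₂ = 9π²/1.141² - 5.73 ≈ 62.499
  n=3: λ₃ = 20.25π²/1.141² - 5.73 ≈ 147.786
Since 2.25π²/1.141² ≈ 17.057 > 5.73, all λₙ > 0.
The n=1 mode decays slowest → dominates as t → ∞.
Asymptotic: v ~ c₁ sin(πx/1.141) e^{-λ₁t} with decay rate λ₁ ≈ 11.327.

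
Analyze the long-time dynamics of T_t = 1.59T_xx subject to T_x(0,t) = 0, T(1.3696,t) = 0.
Long-time behavior: T → 0. Heat escapes through the Dirichlet boundary.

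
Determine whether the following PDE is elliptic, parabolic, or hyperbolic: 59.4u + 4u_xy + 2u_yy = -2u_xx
Rewriting in standard form: 2u_xx + 4u_xy + 2u_yy + 59.4u = 0. Coefficients: A = 2, B = 4, C = 2. B² - 4AC = 0, which is zero, so the equation is parabolic.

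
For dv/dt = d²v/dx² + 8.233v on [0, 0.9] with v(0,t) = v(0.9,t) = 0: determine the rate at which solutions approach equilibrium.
Eigenvalues: λₙ = n²π²/0.9² - 8.233.
First three modes:
  n=1: λ₁ = π²/0.9² - 8.233 ≈ 3.952
  n=2: λ₂ = 4π²/0.9² - 8.233 ≈ 40.506
  n=3: λ₃ = 9π²/0.9² - 8.233 ≈ 101.429
Since π²/0.9² ≈ 12.185 > 8.233, all λₙ > 0.
The n=1 mode decays slowest → dominates as t → ∞.
Asymptotic: v ~ c₁ sin(πx/0.9) e^{-λ₁t} with decay rate λ₁ ≈ 3.952.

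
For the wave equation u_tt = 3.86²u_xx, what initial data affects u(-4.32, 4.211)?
Domain of dependence: [-20.57446, 11.93446]. Signals travel at speed 3.86, so data within |x - -4.32| ≤ 3.86·4.211 = 16.25446 can reach the point.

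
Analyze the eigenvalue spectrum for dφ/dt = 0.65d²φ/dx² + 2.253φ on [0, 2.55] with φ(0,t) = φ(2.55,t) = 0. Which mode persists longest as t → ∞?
Eigenvalues: λₙ = 0.65n²π²/2.55² - 2.253.
First three modes:
  n=1: λ₁ = 0.65π²/2.55² - 2.253 ≈ -1.266
  n=2: λ₂ = 2.6π²/2.55² - 2.253 ≈ 1.693
  n=3: λ₃ = 5.85π²/2.55² - 2.253 ≈ 6.626
Since 0.65π²/2.55² ≈ 0.987 < 2.253, λ₁ < 0.
The n=1 mode grows fastest (−λₙ is largest for n=1) → dominates.
Asymptotic: φ ~ c₁ sin(πx/2.55) e^{1.266t} (exponential growth at rate −λ₁ ≈ 1.266).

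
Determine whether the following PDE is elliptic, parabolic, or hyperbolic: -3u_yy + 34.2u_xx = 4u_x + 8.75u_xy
Rewriting in standard form: 34.2u_xx - 8.75u_xy - 3u_yy - 4u_x = 0. Coefficients: A = 34.2, B = -8.75, C = -3. B² - 4AC = 486.9625, which is positive, so the equation is hyperbolic.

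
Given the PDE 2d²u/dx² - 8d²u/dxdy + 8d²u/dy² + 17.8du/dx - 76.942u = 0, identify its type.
The second-order coefficients are A = 2, B = -8, C = 8. Since B² - 4AC = 0 = 0, this is a parabolic PDE.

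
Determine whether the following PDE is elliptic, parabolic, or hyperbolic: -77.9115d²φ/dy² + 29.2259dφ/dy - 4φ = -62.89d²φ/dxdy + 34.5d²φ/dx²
Rewriting in standard form: -34.5d²φ/dx² + 62.89d²φ/dxdy - 77.9115d²φ/dy² + 29.2259dφ/dy - 4φ = 0. Coefficients: A = -34.5, B = 62.89, C = -77.9115. B² - 4AC = -6796.6349, which is negative, so the equation is elliptic.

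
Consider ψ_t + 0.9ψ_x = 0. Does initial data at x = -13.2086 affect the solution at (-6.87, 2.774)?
No. Only data at x = -9.3666 affects (-6.87, 2.774). Advection has one-way propagation along characteristics.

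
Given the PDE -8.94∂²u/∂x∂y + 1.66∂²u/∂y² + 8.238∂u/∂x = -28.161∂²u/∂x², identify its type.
Rewriting in standard form: 28.161∂²u/∂x² - 8.94∂²u/∂x∂y + 1.66∂²u/∂y² + 8.238∂u/∂x = 0. The second-order coefficients are A = 28.161, B = -8.94, C = 1.66. Since B² - 4AC = -107.06544 < 0, this is an elliptic PDE.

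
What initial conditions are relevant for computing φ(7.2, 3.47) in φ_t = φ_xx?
The entire real line. The heat equation has infinite propagation speed: any initial disturbance instantly affects all points (though exponentially small far away).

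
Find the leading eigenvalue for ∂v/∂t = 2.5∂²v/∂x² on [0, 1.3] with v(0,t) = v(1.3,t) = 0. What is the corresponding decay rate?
Eigenvalues: λₙ = 2.5n²π²/1.3².
First three modes:
  n=1: λ₁ = 2.5π²/1.3² ≈ 14.6
  n=2: λ₂ = 10π²/1.3² ≈ 58.4 (4× faster decay)
  n=3: λ₃ = 22.5π²/1.3² ≈ 131.4 (9× faster decay)
As t → ∞, higher modes decay exponentially faster. The n=1 mode dominates: v ~ c₁ sin(πx/1.3) e^{-λ₁t}.
Decay rate: λ₁ = 2.5π²/1.3² ≈ 14.6.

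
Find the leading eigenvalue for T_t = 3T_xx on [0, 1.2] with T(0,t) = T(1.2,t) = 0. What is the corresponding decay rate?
Eigenvalues: λₙ = 3n²π²/1.2².
First three modes:
  n=1: λ₁ = 3π²/1.2² ≈ 20.562
  n=2: λ₂ = 12π²/1.2² ≈ 82.247 (4× faster decay)
  n=3: λ₃ = 27π²/1.2² ≈ 185.055 (9× faster decay)
As t → ∞, higher modes decay exponentially faster. The n=1 mode dominates: T ~ c₁ sin(πx/1.2) e^{-λ₁t}.
Decay rate: λ₁ = 3π²/1.2² ≈ 20.562.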